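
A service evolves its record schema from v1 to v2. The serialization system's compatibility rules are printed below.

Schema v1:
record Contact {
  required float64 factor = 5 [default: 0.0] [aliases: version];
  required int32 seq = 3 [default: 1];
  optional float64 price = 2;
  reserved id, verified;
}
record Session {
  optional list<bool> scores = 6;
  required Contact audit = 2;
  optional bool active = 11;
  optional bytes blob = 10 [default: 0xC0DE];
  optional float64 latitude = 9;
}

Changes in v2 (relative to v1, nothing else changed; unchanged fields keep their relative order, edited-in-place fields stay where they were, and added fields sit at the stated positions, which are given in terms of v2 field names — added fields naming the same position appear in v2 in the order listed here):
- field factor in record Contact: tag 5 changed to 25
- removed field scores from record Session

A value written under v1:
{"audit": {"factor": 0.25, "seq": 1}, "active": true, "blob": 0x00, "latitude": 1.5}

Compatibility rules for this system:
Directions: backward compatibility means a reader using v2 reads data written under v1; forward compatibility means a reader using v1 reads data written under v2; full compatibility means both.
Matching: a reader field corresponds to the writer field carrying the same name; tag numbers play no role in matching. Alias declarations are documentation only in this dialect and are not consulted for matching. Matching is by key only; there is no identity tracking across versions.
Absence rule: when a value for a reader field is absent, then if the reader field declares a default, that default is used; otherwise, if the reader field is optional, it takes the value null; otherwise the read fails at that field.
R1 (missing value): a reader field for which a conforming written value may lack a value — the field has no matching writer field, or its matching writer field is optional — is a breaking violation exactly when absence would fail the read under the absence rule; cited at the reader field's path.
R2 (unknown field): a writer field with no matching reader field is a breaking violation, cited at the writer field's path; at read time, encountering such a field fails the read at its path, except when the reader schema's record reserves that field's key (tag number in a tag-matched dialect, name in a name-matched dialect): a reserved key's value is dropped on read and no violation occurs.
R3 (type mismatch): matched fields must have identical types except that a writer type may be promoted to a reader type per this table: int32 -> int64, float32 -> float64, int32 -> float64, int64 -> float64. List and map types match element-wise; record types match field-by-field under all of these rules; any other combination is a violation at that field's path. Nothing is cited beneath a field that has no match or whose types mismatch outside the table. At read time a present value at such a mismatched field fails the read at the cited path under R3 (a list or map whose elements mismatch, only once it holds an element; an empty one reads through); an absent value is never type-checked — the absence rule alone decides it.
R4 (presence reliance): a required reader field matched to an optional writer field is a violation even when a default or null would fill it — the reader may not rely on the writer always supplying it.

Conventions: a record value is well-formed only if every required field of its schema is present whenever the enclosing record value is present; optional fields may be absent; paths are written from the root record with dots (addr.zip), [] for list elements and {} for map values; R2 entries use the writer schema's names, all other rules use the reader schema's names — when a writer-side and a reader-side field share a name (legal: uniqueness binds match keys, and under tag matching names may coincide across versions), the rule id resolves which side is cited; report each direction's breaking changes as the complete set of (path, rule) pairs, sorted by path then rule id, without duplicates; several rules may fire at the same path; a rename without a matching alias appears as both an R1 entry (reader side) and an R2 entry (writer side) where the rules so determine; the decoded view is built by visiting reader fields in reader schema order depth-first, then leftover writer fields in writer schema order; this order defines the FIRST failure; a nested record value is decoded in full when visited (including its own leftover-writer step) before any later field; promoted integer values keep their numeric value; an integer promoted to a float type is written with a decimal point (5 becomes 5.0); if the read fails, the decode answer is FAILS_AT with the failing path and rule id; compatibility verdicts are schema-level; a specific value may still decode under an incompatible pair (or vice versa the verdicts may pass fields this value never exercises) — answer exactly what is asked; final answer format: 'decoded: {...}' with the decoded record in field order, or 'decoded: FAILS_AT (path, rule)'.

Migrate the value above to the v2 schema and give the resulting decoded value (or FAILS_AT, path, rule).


the writer's type comes first in each Session pair
migrating the Session value to v2:
  audit.factor := 0.25
  audit.seq := 1
  audit.price := null (missing; optional => null)
  active := true
  blob := 0x00
  latitude := 1.5
  => decoded: {"audit": {"factor": 0.25, "seq": 1, "price": null}, "active": true, "blob": 0x00, "latitude": 1.5}
the other Session changes do not affect what is asked:
  field factor in record Contact: tag 5 changed to 25 -> fires no rule on Session under this dialect and leaves the result unchanged

decoded: {"audit": {"factor": 0.25, "seq": 1, "price": null}, "active": true, "blob": 0x00, "latitude": 1.5}


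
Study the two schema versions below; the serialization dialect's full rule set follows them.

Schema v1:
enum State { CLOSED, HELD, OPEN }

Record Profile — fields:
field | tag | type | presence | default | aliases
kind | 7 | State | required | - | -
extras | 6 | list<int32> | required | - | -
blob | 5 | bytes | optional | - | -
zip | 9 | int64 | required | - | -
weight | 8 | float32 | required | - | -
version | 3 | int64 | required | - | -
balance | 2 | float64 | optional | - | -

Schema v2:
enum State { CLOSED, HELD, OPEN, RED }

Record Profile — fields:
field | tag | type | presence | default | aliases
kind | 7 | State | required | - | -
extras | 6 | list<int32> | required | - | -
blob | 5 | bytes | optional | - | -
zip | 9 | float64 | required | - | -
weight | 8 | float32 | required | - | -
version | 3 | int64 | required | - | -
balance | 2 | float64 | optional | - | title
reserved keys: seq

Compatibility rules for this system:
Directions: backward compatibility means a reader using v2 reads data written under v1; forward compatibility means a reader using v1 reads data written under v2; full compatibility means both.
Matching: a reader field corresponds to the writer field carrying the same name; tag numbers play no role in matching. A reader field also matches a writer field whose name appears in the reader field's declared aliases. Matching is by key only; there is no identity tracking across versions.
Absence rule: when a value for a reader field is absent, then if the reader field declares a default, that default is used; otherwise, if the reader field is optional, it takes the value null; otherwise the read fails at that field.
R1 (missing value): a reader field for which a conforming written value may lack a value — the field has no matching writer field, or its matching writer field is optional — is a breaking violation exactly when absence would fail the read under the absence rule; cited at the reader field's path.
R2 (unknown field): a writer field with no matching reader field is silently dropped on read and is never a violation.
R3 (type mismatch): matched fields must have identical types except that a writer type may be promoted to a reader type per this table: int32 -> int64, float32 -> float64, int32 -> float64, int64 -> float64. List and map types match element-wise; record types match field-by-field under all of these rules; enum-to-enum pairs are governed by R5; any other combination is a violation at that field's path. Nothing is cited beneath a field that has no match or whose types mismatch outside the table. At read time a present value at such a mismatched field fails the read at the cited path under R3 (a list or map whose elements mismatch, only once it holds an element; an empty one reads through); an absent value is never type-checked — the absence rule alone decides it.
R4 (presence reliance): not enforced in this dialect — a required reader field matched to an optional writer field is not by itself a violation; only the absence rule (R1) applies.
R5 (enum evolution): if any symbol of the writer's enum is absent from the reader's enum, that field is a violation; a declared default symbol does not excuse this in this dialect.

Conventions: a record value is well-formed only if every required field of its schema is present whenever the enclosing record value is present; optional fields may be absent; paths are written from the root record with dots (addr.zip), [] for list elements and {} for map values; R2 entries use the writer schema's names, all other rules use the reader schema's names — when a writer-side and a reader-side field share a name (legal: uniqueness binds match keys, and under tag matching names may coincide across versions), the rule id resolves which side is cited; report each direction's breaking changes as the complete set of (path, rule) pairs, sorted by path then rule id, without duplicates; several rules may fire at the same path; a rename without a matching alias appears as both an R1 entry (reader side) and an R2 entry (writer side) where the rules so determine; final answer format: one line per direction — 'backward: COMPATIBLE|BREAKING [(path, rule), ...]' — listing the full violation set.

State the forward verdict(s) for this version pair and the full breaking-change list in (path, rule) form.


forward: BREAKING [(kind, R5), (zip, R3)]

in Profile below, arrows point writer -> reader
forward analysis of Profile with v1 as reader and v2 as writer:
  State -> State, writer required: kind aligns to kind
  list<int32> -> list<int32>, writer required: extras aligns to extras
  bytes -> bytes, writer optional: blob aligns to blob
  float64 -> int64, writer required: zip aligns to zip
  float32 -> float32, writer required: weight aligns to weight
  int64 -> int64, writer required: version aligns to version
  float64 -> float64, writer optional: balance aligns to balance
  R5 fires at kind
  R3 fires at zip
  => forward verdict for Profile: BREAKING, 2 violation(s)


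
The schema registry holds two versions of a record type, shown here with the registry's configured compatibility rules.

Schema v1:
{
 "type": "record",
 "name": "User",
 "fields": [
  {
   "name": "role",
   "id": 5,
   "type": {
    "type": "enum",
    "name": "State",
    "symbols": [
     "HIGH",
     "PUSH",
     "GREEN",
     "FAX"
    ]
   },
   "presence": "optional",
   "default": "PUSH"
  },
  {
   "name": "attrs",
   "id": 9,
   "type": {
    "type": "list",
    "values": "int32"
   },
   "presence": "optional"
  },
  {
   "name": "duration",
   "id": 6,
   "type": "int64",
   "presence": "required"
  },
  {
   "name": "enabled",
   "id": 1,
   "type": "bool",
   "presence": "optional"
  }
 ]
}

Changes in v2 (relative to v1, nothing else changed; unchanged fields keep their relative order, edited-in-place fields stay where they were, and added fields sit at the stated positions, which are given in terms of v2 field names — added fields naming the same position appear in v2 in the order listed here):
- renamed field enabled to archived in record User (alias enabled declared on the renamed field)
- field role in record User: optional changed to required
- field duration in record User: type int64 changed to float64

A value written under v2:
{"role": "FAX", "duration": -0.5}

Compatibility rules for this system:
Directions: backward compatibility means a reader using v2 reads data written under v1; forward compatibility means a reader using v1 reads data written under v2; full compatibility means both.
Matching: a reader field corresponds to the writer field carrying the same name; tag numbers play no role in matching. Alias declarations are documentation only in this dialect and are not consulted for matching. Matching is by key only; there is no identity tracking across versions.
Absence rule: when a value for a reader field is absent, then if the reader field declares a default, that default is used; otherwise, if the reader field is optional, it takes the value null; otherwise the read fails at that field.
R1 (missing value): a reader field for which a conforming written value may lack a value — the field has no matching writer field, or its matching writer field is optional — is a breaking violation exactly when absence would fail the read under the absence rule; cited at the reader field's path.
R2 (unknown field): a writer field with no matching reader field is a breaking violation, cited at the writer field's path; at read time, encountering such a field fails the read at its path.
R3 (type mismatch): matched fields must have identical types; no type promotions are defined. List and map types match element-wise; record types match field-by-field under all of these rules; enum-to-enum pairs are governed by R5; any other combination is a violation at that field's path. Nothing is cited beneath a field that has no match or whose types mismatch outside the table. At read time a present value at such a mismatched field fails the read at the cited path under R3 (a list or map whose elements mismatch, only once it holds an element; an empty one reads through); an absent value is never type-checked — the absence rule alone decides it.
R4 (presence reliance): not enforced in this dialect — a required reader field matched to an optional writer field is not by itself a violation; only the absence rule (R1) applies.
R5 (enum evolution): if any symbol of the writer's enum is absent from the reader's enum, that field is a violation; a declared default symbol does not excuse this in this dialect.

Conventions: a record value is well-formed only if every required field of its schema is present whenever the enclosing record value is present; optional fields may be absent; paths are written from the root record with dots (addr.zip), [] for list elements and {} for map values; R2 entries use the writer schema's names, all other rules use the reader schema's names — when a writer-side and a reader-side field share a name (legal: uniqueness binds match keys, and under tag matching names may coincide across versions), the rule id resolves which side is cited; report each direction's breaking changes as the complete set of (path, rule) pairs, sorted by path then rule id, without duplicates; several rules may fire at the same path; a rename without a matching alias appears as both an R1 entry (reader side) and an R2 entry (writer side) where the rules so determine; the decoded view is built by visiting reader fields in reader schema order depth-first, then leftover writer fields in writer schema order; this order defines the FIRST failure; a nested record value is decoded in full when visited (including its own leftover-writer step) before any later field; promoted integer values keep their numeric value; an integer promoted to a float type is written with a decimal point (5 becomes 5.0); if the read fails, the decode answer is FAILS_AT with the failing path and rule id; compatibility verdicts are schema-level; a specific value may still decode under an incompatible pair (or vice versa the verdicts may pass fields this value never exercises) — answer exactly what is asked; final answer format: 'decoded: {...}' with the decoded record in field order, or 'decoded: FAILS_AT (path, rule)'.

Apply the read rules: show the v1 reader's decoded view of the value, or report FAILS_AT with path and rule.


decoded: FAILS_AT (duration, R3)

in User below, arrows point writer -> reader
migrating the User value to v1:
  role := "FAX"
  attrs := null (absent, optional -> null)
  read fails at duration under R3
  => FAILS_AT (duration, R3)
the rest of the User diff is inert for this question:
  renamed field enabled to archived in record User (alias enabled declared on the renamed field) -> shifts the User verdicts, not this decode
  field role in record User: optional changed to required -> no rule fires on it and the decoded User view is identical with or without it


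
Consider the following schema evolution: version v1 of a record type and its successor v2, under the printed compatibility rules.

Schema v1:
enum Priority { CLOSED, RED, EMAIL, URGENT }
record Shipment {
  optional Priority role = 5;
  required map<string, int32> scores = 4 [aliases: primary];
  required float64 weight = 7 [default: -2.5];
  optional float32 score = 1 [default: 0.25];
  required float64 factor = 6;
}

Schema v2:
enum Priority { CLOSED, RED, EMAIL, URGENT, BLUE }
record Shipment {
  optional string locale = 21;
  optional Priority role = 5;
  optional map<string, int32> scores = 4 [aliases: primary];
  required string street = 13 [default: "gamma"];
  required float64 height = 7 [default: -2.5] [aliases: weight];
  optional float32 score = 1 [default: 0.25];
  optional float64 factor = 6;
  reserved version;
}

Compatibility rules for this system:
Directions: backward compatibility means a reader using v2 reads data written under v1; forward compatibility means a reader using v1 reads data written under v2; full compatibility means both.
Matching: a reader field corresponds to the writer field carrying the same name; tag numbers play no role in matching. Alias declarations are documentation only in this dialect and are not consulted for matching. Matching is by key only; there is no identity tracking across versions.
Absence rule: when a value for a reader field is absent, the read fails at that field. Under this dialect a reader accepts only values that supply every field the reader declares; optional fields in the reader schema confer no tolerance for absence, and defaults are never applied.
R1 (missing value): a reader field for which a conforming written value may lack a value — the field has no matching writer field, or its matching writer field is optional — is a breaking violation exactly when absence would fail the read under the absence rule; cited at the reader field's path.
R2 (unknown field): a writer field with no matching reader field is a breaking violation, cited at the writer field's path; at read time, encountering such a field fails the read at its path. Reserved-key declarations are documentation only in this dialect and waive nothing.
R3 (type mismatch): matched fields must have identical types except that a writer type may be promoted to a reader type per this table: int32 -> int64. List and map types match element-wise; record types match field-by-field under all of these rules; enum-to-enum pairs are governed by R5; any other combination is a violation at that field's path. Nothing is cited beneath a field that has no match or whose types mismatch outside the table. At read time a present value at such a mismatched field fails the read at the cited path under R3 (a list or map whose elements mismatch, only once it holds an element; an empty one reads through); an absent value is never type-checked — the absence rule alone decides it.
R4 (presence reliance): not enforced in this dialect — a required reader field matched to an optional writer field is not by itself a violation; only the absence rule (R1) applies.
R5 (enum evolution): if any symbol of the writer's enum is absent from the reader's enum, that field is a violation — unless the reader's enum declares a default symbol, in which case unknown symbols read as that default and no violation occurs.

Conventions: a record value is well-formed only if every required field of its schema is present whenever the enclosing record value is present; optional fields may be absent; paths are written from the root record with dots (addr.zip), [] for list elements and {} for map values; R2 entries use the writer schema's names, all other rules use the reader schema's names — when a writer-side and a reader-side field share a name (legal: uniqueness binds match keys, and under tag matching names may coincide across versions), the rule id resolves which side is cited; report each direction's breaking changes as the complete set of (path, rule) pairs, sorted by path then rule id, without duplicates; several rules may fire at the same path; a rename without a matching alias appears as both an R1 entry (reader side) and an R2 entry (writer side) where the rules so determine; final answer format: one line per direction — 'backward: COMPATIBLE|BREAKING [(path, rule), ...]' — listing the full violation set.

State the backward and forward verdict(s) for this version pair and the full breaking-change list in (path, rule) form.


each type pair in Shipment: writer, then reader
backward for Shipment (reader v2, writer v1):
  locale has no writer counterpart
  role: Priority -> Priority, writer optional; from role
  scores: map<string, int32> -> map<string, int32>, writer required; from scores
  street has no writer counterpart
  height has no writer counterpart
  score: float32 -> float32, writer optional; from score
  factor: float64 -> float64, writer required; from factor
  writer weight: unknown to reader
  R1 fires at height
  R1 fires at locale
  R1 fires at role
  R1 fires at score
  R1 fires at street
  R2 fires at weight
  => 6 violation(s): backward is BREAKING for Shipment
forward for Shipment (reader v1, writer v2):
  role: Priority -> Priority, writer optional; from role
  scores: map<string, int32> -> map<string, int32>, writer optional; from scores
  weight has no writer counterpart
  score: float32 -> float32, writer optional; from score
  factor: float64 -> float64, writer optional; from factor
  writer locale: unknown to reader
  writer street: unknown to reader
  writer height: unknown to reader
  R1 fires at factor
  R2 fires at height
  R2 fires at locale
  R1 fires at role
  R5 fires at role
  R1 fires at score
  R1 fires at scores
  R2 fires at street
  R1 fires at weight
  => 9 violation(s): forward is BREAKING for Shipment

backward: BREAKING [(height, R1), (locale, R1), (role, R1), (score, R1), (street, R1), (weight, R2)]; forward: BREAKING [(factor, R1), (height, R2), (locale, R2), (role, R1), (role, R5), (score, R1), (scores, R1), (street, R2), (weight, R1)]


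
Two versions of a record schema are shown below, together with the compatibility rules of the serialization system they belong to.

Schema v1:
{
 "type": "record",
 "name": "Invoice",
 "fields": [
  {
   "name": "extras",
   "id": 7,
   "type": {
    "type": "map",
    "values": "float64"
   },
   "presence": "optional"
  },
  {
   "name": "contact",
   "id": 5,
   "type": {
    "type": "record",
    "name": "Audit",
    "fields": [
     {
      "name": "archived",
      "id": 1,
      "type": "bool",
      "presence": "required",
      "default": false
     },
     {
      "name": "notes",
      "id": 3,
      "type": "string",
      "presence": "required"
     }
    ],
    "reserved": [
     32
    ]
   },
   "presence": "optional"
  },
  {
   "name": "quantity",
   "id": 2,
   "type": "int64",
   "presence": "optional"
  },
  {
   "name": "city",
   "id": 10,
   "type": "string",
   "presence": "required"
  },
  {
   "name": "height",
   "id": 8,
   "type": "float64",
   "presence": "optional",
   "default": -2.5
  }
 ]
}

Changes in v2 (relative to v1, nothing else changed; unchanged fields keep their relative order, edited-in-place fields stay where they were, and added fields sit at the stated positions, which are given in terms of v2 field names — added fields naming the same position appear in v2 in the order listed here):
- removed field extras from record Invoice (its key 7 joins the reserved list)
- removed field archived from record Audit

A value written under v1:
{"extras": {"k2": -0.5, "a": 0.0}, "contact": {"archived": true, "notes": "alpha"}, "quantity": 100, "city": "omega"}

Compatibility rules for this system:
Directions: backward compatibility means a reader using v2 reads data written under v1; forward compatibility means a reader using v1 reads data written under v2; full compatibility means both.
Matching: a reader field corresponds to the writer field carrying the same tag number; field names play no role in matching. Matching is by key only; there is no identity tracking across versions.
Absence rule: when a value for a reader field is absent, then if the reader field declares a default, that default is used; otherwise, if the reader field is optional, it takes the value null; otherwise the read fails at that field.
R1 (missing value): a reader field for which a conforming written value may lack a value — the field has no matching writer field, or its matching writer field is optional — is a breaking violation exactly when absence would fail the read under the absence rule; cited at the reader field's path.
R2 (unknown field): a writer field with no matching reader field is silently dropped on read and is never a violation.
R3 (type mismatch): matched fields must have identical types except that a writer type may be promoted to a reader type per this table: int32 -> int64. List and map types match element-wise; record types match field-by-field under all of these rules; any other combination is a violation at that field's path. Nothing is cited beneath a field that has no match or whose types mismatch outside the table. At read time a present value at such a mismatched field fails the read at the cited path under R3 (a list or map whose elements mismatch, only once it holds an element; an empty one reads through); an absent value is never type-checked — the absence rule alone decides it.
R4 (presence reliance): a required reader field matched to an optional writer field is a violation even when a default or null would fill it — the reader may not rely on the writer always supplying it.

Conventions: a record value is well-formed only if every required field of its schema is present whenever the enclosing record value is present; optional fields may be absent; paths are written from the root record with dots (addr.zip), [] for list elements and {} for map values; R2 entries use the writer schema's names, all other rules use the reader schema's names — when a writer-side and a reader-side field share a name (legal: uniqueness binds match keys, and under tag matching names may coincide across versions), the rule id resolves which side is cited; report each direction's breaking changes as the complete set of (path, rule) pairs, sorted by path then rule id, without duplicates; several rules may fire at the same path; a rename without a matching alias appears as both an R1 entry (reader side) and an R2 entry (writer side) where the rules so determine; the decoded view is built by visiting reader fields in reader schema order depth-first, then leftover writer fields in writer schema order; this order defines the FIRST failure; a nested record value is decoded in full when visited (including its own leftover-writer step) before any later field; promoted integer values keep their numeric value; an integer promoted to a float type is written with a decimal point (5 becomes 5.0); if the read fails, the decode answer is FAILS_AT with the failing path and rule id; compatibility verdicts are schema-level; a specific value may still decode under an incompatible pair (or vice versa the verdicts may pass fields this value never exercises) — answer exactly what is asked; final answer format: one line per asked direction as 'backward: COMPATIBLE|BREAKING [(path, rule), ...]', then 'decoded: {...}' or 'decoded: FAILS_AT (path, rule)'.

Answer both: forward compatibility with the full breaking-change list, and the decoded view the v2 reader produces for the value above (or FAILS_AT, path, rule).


forward: COMPATIBLE []; decoded: {"contact": {"notes": "alpha"}, "quantity": 100, "city": "omega", "height": -2.5}

in Invoice below, arrows point writer -> reader
checking forward for Invoice: reader v1 against writer v2:
  extras: no writer match
  contact: Audit -> Audit, writer optional; from contact
  quantity: int64 -> int64, writer optional; from quantity
  city: string -> string, writer required; from city
  height: float64 -> float64, writer optional; from height
  contact.archived: no writer match
  contact.notes: string -> string, writer required; from contact.notes
  => forward: COMPATIBLE
decoding the Invoice value with the v2 reader:
  contact.notes := "alpha"
  writer contact.archived: no reader field; dropped
  quantity := 100
  city := "omega"
  height := -2.5 (missing; default applied)
  writer extras: no reader field; dropped
  => decoded: {"contact": {"notes": "alpha"}, "quantity": 100, "city": "omega", "height": -2.5}


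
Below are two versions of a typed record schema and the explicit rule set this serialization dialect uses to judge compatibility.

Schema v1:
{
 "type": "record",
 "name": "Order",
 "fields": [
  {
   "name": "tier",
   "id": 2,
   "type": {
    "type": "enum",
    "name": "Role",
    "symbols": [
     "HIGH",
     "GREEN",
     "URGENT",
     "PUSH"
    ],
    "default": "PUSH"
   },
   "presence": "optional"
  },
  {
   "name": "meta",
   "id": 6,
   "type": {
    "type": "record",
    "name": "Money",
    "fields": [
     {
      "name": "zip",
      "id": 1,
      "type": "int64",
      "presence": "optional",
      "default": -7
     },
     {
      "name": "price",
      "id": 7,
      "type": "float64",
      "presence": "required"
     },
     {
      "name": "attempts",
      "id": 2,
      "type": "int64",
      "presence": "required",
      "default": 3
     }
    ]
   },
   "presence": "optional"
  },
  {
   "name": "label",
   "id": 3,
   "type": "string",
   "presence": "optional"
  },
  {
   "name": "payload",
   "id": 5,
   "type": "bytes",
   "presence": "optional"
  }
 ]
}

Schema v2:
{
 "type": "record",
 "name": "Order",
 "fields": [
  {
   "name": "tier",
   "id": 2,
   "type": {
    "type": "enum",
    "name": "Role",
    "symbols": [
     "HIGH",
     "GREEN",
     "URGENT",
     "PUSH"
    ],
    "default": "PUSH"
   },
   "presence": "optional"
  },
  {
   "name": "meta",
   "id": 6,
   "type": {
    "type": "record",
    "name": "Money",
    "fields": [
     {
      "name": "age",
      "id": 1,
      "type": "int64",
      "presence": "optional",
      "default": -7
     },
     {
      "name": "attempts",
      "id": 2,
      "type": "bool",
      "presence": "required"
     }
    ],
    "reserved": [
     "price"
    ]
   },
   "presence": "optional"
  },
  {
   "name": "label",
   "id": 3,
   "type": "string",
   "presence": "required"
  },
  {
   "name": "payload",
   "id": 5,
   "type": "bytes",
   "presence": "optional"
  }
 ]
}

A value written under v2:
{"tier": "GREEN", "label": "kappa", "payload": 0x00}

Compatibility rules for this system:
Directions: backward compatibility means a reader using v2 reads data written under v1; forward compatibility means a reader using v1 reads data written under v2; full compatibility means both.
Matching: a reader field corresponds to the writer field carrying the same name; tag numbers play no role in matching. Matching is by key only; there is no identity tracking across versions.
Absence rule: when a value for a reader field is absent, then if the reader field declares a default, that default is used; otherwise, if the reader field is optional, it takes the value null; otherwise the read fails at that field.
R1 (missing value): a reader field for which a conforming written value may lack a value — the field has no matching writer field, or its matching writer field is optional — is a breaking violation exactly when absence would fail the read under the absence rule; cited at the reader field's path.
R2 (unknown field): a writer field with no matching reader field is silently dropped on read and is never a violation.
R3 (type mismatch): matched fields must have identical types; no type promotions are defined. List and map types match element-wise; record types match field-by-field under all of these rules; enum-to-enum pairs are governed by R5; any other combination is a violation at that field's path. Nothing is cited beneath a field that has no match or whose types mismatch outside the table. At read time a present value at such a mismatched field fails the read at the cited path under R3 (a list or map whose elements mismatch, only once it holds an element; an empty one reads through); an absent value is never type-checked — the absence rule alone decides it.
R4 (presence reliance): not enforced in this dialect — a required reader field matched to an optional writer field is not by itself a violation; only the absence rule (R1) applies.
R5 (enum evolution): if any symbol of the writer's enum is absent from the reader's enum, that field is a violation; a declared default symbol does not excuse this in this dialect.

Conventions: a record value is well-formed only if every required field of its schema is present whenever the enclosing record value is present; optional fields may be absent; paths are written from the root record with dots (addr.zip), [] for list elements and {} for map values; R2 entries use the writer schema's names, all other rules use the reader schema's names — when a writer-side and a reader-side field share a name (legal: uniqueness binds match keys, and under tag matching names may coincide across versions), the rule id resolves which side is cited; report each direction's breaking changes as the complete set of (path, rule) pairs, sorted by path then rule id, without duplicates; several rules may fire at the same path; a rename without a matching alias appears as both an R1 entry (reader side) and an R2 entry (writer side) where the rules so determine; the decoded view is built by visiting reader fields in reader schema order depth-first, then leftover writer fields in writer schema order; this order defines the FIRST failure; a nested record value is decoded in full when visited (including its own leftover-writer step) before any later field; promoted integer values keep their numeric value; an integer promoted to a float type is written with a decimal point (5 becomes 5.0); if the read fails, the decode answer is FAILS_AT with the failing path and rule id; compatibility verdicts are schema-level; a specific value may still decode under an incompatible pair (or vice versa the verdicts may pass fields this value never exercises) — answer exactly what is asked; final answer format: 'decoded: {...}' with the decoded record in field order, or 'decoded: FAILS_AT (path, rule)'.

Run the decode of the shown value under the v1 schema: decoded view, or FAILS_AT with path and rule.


each type pair in Order: writer, then reader
migrating the Order value to v1:
  tier := "GREEN"
  meta := null (not supplied -> null)
  label := "kappa"
  payload := 0x00
  => decoded: {"tier": "GREEN", "meta": null, "label": "kappa", "payload": 0x00}
the rest of the Order diff is inert for this question:
  removed field price from record Money (its key "price" joins the reserved list) -> schema-level compatibility only; this Order value's decode is unchanged
  field label in record Order: optional changed to required -> schema-level compatibility only; this Order value's decode is unchanged
  renamed field zip to age in record Money -> fires no rule on Order under this dialect and leaves the result unchanged
  field attempts in record Money: type int64 changed to bool (its default is dropped) -> schema-level compatibility only; this Order value's decode is unchanged

decoded: {"tier": "GREEN", "meta": null, "label": "kappa", "payload": 0x00}


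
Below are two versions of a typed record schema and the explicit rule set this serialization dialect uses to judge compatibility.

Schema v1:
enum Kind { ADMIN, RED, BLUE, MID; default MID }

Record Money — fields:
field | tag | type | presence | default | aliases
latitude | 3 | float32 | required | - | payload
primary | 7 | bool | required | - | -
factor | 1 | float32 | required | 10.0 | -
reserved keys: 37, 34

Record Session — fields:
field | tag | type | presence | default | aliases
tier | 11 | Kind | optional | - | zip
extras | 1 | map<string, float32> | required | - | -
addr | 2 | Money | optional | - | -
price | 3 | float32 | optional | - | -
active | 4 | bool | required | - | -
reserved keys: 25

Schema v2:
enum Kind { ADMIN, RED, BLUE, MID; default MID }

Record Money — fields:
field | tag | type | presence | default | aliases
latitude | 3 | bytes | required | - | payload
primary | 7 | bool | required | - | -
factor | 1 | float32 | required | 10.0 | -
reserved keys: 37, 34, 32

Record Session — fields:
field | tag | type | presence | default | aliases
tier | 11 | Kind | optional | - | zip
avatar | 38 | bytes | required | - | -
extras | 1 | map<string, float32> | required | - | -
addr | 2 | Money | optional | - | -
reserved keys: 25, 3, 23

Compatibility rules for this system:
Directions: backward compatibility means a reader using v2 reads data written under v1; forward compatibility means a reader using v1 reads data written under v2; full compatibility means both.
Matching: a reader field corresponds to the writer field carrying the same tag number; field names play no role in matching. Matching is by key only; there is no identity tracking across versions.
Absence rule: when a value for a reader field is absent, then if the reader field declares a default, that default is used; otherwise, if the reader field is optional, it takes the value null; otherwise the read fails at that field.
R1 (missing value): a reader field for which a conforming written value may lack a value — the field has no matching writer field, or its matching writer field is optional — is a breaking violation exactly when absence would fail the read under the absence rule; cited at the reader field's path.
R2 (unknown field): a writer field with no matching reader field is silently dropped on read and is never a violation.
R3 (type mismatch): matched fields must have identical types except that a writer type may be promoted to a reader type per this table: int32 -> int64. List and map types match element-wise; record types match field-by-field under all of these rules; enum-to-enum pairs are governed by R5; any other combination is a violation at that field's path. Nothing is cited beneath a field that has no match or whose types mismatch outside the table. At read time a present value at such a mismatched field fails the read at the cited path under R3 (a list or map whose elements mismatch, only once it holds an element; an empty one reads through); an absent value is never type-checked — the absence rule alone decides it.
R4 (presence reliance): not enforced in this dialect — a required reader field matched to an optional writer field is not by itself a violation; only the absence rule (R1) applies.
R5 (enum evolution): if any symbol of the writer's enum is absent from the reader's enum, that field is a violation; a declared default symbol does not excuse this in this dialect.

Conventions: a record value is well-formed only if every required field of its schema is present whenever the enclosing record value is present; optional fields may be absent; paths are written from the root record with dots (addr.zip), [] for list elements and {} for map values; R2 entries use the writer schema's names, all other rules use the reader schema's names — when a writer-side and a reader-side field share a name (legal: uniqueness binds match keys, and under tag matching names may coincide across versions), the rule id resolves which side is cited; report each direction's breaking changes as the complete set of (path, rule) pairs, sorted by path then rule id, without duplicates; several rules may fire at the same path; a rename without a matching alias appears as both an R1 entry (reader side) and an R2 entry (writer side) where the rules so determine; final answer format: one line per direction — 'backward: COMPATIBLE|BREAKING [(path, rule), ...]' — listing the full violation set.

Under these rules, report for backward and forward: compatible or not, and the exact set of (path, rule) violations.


each type pair in Session: writer, then reader
backward for Session (reader v2, writer v1):
  tier: paired with writer tier (Kind -> Kind; writer optional)
  no writer field matches reader avatar
  extras: paired with writer extras (map<string, float32> -> map<string, float32>; writer required)
  addr: paired with writer addr (Money -> Money; writer optional)
  writer price: unknown to reader
  writer active: unknown to reader
  addr.latitude: paired with writer addr.latitude (float32 -> bytes; writer required)
  addr.primary: paired with writer addr.primary (bool -> bool; writer required)
  addr.factor: paired with writer addr.factor (float32 -> float32; writer required)
  rule R3 violated at addr.latitude
  rule R1 violated at avatar
  => backward verdict for Session: BREAKING, 2 violation(s)
forward for Session (reader v1, writer v2):
  tier: paired with writer tier (Kind -> Kind; writer optional)
  extras: paired with writer extras (map<string, float32> -> map<string, float32>; writer required)
  addr: paired with writer addr (Money -> Money; writer optional)
  no writer field matches reader price
  no writer field matches reader active
  writer avatar: unknown to reader
  addr.latitude: paired with writer addr.latitude (bytes -> float32; writer required)
  addr.primary: paired with writer addr.primary (bool -> bool; writer required)
  addr.factor: paired with writer addr.factor (float32 -> float32; writer required)
  rule R1 violated at active
  rule R3 violated at addr.latitude
  => forward verdict for Session: BREAKING, 2 violation(s)

backward: BREAKING [(addr.latitude, R3), (avatar, R1)]; forward: BREAKING [(active, R1), (addr.latitude, R3)]
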